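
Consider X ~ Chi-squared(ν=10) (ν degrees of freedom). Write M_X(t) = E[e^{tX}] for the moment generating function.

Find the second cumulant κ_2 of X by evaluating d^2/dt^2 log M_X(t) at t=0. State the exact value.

M_X(t) = (1 - 2*t)^(-5)
K_X(t) = log M_X(t) = -5*log(1 - 2*t)
dK/dt = -10/(2*t - 1)
d^2K/dt^2 = 20/(4*t^2 - 4*t + 1)

κ_2 = d^2K/dt^2 |_{t=0} = 20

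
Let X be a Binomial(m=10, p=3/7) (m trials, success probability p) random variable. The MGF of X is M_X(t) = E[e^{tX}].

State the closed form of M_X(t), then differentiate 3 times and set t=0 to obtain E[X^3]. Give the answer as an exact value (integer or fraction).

E[X^3] = d^3M/dt^3 |_{t=0} = 37920/343

M_X(t) = (3*e^(t)/7 + 4/7)^10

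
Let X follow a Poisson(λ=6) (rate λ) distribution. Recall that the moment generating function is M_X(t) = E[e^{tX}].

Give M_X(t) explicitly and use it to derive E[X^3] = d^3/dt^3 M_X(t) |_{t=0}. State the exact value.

E[X^3] = D^3[M](0) = 330

M_X(t) = e^(6*e^(t) - 6)
D^3[M](t) = (216*e^(3*t)*e^(6*e^(t)) + 108*e^(2*t)*e^(6*e^(t)) + 6*e^(t)*e^(6*e^(t)))*e^(-6)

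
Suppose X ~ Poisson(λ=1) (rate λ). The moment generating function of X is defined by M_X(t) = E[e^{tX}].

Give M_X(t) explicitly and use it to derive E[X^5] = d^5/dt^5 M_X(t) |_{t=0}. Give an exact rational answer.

E[X^5] = D^5[M](0) = 52

M_X(t) = e^(e^(t) - 1)
D^5[M](t) = (e^(5*t)*e^(e^(t)) + 10*e^(4*t)*e^(e^(t)) + 25*e^(3*t)*e^(e^(t)) + 15*e^(2*t)*e^(e^(t)) + e^(t)*e^(e^(t)))*e^(-1)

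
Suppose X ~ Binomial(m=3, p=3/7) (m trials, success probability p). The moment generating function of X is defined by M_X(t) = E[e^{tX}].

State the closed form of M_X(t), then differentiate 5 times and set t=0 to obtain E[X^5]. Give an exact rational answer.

E[X^5] = d^5M/dt^5 |_{t=0} = 10161/343

M_X(t) = (3*e^(t)/7 + 4/7)^3
dM/dt = 81*e^(3*t)/343 + 216*e^(2*t)/343 + 144*e^(t)/343
d^2M/dt^2 = 243*e^(3*t)/343 + 432*e^(2*t)/343 + 144*e^(t)/343
d^3M/dt^3 = 729*e^(3*t)/343 + 864*e^(2*t)/343 + 144*e^(t)/343
d^4M/dt^4 = 2187*e^(3*t)/343 + 1728*e^(2*t)/343 + 144*e^(t)/343
d^5M/dt^5 = 6561*e^(3*t)/343 + 3456*e^(2*t)/343 + 144*e^(t)/343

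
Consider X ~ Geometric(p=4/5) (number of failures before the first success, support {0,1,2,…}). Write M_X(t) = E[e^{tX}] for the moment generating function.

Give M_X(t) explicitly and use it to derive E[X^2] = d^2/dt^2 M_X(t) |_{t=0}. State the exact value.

E[X^2] = D^2[M](0) = 3/8

M_X(t) = 4/(5*(1 - e^(t)/5))
D^2[M](t) = (-4*e^(2*t) - 20*e^(t))/(e^(3*t) - 15*e^(2*t) + 75*e^(t) - 125)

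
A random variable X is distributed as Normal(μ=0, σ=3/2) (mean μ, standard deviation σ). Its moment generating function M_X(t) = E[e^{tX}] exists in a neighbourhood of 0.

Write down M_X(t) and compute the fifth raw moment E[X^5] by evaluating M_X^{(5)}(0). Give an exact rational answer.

M_X(t) = e^(9*t^2/8)
M′(t) = 9*t*e^(9*t^2/8)/4
M′′(t) = 81*t^2*e^(9*t^2/8)/16 + 9*e^(9*t^2/8)/4
M′′′(t) = 729*t^3*e^(9*t^2/8)/64 + 243*t*e^(9*t^2/8)/16
M′′′′(t) = 6561*t^4*e^(9*t^2/8)/256 + 2187*t^2*e^(9*t^2/8)/32 + 243*e^(9*t^2/8)/16
M′′′′′(t) = 59049*t^5*e^(9*t^2/8)/1024 + 32805*t^3*e^(9*t^2/8)/128 + 10935*t*e^(9*t^2/8)/64

E[X^5] = M′′′′′(0) = 0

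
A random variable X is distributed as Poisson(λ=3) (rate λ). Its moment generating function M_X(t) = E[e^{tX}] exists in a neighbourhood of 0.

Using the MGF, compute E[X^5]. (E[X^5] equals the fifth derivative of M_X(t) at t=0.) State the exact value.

E[X^5] = M′′′′′(0) = 1866

M_X(t) = e^(3*e^(t) - 3)
M′(t) = 3*e^(-3)*e^(t)*e^(3*e^(t))
M′′(t) = (9*e^(2*t)*e^(3*e^(t)) + 3*e^(t)*e^(3*e^(t)))*e^(-3)
M′′′(t) = (27*e^(3*t)*e^(3*e^(t)) + 27*e^(2*t)*e^(3*e^(t)) + 3*e^(t)*e^(3*e^(t)))*e^(-3)
M′′′′(t) = (81*e^(4*t)*e^(3*e^(t)) + 162*e^(3*t)*e^(3*e^(t)) + 63*e^(2*t)*e^(3*e^(t)) + 3*e^(t)*e^(3*e^(t)))*e^(-3)
M′′′′′(t) = (243*e^(5*t)*e^(3*e^(t)) + 810*e^(4*t)*e^(3*e^(t)) + 675*e^(3*t)*e^(3*e^(t)) + 135*e^(2*t)*e^(3*e^(t)) + 3*e^(t)*e^(3*e^(t)))*e^(-3)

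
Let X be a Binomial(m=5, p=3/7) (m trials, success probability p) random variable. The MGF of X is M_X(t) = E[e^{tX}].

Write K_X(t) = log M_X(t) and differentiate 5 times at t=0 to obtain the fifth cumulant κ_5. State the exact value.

M_X(t) = (3*e^(t)/7 + 4/7)^5
K_X(t) = log M_X(t) = 5*log(3*e^(t)/7 + 4/7)
dK/dt = 15*e^(t)/(3*e^(t) + 4)
d^2K/dt^2 = 60*e^(t)/(9*e^(2*t) + 24*e^(t) + 16)
d^3K/dt^3 = (-180*e^(2*t) + 240*e^(t))/(27*e^(3*t) + 108*e^(2*t) + 144*e^(t) + 64)
d^4K/dt^4 = (540*e^(3*t) - 2880*e^(2*t) + 960*e^(t))/(81*e^(4*t) + 432*e^(3*t) + 864*e^(2*t) + 768*e^(t) + 256)
d^5K/dt^5 = (-1620*e^(4*t) + 23760*e^(3*t) - 31680*e^(2*t) + 3840*e^(t))/(243*e^(5*t) + 1620*e^(4*t) + 4320*e^(3*t) + 5760*e^(2*t) + 3840*e^(t) + 1024)

κ_5 = d^5K/dt^5 |_{t=0} = -5700/16807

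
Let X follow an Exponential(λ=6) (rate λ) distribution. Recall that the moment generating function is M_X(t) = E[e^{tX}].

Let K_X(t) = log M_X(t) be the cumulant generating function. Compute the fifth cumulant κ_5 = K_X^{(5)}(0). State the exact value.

M_X(t) = 6/(6 - t)
K_X(t) = log M_X(t) = -log(6 - t) + log(6)
D^5[K](t) = -24/(t^5 - 30*t^4 + 360*t^3 - 2160*t^2 + 6480*t - 7776)

κ_5 = D^5[K](0) = 1/324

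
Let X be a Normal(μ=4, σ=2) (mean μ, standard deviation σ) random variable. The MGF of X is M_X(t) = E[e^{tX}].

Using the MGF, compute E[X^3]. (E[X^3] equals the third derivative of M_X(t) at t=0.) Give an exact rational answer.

E[X^3] = M′′′(0) = 112

M_X(t) = e^(2*t^2 + 4*t)
M′(t) = 4*t*e^(4*t)*e^(2*t^2) + 4*e^(4*t)*e^(2*t^2)
M′′(t) = 16*t^2*e^(4*t)*e^(2*t^2) + 32*t*e^(4*t)*e^(2*t^2) + 20*e^(4*t)*e^(2*t^2)
M′′′(t) = 64*t^3*e^(4*t)*e^(2*t^2) + 192*t^2*e^(4*t)*e^(2*t^2) + 240*t*e^(4*t)*e^(2*t^2) + 112*e^(4*t)*e^(2*t^2)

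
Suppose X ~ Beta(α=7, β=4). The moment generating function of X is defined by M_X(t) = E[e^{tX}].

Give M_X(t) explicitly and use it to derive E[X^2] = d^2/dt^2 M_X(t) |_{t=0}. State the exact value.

E[X^2] = M^(2)(0) = 14/33

M_X(t) = ₁F₁(7; 11; t)
M^(2)(t) = 14*₁F₁(9; 13; t)/33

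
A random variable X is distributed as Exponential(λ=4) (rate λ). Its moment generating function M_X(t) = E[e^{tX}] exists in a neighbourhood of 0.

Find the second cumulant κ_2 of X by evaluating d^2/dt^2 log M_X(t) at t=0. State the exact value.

κ_2 = K′′(0) = 1/16

M_X(t) = 4/(4 - t)
K_X(t) = log M_X(t) = -log(4 - t) + 2*log(2)
K′(t) = -1/(t - 4)
K′′(t) = 1/(t^2 - 8*t + 16)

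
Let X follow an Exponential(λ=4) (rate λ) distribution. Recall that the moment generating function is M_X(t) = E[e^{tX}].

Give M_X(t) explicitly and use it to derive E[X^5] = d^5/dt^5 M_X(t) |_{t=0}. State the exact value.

E[X^5] = d^5M/dt^5 |_{t=0} = 15/128

M_X(t) = 4/(4 - t)
dM/dt = 4/(t^2 - 8*t + 16)
d^2M/dt^2 = -8/(t^3 - 12*t^2 + 48*t - 64)
d^3M/dt^3 = 24/(t^4 - 16*t^3 + 96*t^2 - 256*t + 256)
d^4M/dt^4 = -96/(t^5 - 20*t^4 + 160*t^3 - 640*t^2 + 1280*t - 1024)
d^5M/dt^5 = 480/(t^6 - 24*t^5 + 240*t^4 - 1280*t^3 + 3840*t^2 - 6144*t + 4096)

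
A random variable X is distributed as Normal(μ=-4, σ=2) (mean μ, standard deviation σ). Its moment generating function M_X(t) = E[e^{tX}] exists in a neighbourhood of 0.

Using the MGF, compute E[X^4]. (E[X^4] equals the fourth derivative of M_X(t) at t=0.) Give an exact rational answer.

M_X(t) = e^(2*t^2 - 4*t)
M′(t) = 4*t*e^(-4*t)*e^(2*t^2) - 4*e^(-4*t)*e^(2*t^2)
M′′(t) = (16*t^2*e^(2*t^2) - 32*t*e^(2*t^2) + 20*e^(2*t^2))*e^(-4*t)
M′′′(t) = (64*t^3*e^(2*t^2) - 192*t^2*e^(2*t^2) + 240*t*e^(2*t^2) - 112*e^(2*t^2))*e^(-4*t)
M′′′′(t) = (256*t^4*e^(2*t^2) - 1024*t^3*e^(2*t^2) + 1920*t^2*e^(2*t^2) - 1792*t*e^(2*t^2) + 688*e^(2*t^2))*e^(-4*t)

E[X^4] = M′′′′(0) = 688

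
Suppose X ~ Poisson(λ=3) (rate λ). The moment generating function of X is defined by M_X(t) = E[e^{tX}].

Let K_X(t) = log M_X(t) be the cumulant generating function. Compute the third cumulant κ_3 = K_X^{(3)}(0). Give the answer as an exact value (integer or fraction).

M_X(t) = e^(3*e^(t) - 3)
K_X(t) = log M_X(t) = 3*e^(t) - 3
dK/dt = 3*e^(t)
d^2K/dt^2 = 3*e^(t)
d^3K/dt^3 = 3*e^(t)

κ_3 = d^3K/dt^3 |_{t=0} = 3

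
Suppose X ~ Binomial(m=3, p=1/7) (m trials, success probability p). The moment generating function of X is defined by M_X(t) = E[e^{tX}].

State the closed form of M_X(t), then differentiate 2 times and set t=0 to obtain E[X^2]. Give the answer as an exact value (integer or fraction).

M_X(t) = (e^(t)/7 + 6/7)^3
M^(2)(t) = 9*e^(3*t)/343 + 72*e^(2*t)/343 + 108*e^(t)/343

E[X^2] = M^(2)(0) = 27/49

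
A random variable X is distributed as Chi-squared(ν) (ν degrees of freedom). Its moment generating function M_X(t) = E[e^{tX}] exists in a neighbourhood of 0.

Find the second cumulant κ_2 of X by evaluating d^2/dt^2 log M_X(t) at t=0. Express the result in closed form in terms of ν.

κ_2 = D^2[K](0) = 2*ν

M_X(t) = (1 - 2*t)^(-ν/2)
K_X(t) = log M_X(t) = -ν*log(1 - 2*t)/2
D^2[K](t) = 2*ν/(4*t^2 - 4*t + 1)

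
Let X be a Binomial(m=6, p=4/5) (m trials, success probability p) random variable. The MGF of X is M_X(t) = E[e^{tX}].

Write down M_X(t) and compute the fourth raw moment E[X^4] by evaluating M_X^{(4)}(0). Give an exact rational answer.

M_X(t) = (4*e^(t)/5 + 1/5)^6
M′(t) = 24576*e^(6*t)/15625 + 6144*e^(5*t)/3125 + 3072*e^(4*t)/3125 + 768*e^(3*t)/3125 + 96*e^(2*t)/3125 + 24*e^(t)/15625
M′′(t) = 147456*e^(6*t)/15625 + 6144*e^(5*t)/625 + 12288*e^(4*t)/3125 + 2304*e^(3*t)/3125 + 192*e^(2*t)/3125 + 24*e^(t)/15625
M′′′(t) = 884736*e^(6*t)/15625 + 6144*e^(5*t)/125 + 49152*e^(4*t)/3125 + 6912*e^(3*t)/3125 + 384*e^(2*t)/3125 + 24*e^(t)/15625
M′′′′(t) = 5308416*e^(6*t)/15625 + 6144*e^(5*t)/25 + 196608*e^(4*t)/3125 + 20736*e^(3*t)/3125 + 768*e^(2*t)/3125 + 24*e^(t)/15625

E[X^4] = M′′′′(0) = 81912/125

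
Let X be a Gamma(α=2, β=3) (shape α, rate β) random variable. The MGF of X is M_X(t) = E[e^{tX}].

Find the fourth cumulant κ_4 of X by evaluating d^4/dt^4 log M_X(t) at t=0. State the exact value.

κ_4 = K′′′′(0) = 4/27

M_X(t) = 9/(3 - t)^2
K_X(t) = log M_X(t) = -2*log(3 - t) + 2*log(3)
K′(t) = -2/(t - 3)
K′′(t) = 2/(t^2 - 6*t + 9)
K′′′(t) = -4/(t^3 - 9*t^2 + 27*t - 27)
K′′′′(t) = 12/(t^4 - 12*t^3 + 54*t^2 - 108*t + 81)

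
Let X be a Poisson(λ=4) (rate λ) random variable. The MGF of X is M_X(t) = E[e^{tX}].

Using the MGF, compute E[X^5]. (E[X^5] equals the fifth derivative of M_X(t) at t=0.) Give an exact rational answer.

M_X(t) = e^(4*e^(t) - 4)
dM/dt = 4*e^(-4)*e^(t)*e^(4*e^(t))
d^2M/dt^2 = (16*e^(2*t)*e^(4*e^(t)) + 4*e^(t)*e^(4*e^(t)))*e^(-4)
d^3M/dt^3 = (64*e^(3*t)*e^(4*e^(t)) + 48*e^(2*t)*e^(4*e^(t)) + 4*e^(t)*e^(4*e^(t)))*e^(-4)
d^4M/dt^4 = (256*e^(4*t)*e^(4*e^(t)) + 384*e^(3*t)*e^(4*e^(t)) + 112*e^(2*t)*e^(4*e^(t)) + 4*e^(t)*e^(4*e^(t)))*e^(-4)
d^5M/dt^5 = (1024*e^(5*t)*e^(4*e^(t)) + 2560*e^(4*t)*e^(4*e^(t)) + 1600*e^(3*t)*e^(4*e^(t)) + 240*e^(2*t)*e^(4*e^(t)) + 4*e^(t)*e^(4*e^(t)))*e^(-4)

E[X^5] = d^5M/dt^5 |_{t=0} = 5428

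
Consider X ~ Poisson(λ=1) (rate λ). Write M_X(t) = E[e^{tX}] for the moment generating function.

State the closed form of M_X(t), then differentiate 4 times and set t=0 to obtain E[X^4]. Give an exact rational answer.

E[X^4] = M^(4)(0) = 15

M_X(t) = e^(e^(t) - 1)
M^(4)(t) = (e^(4*t)*e^(e^(t)) + 6*e^(3*t)*e^(e^(t)) + 7*e^(2*t)*e^(e^(t)) + e^(t)*e^(e^(t)))*e^(-1)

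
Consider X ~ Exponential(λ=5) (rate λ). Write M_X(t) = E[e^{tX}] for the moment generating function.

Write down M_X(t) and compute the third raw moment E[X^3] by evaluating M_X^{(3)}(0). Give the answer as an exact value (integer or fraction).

M_X(t) = 5/(5 - t)
dM/dt = 5/(t^2 - 10*t + 25)
d^2M/dt^2 = -10/(t^3 - 15*t^2 + 75*t - 125)
d^3M/dt^3 = 30/(t^4 - 20*t^3 + 150*t^2 - 500*t + 625)

E[X^3] = d^3M/dt^3 |_{t=0} = 6/125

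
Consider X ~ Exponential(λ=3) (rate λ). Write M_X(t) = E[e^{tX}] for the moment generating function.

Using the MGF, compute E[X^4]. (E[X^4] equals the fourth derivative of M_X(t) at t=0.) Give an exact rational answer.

M_X(t) = 3/(3 - t)
M′(t) = 3/(t^2 - 6*t + 9)
M′′(t) = -6/(t^3 - 9*t^2 + 27*t - 27)
M′′′(t) = 18/(t^4 - 12*t^3 + 54*t^2 - 108*t + 81)
M′′′′(t) = -72/(t^5 - 15*t^4 + 90*t^3 - 270*t^2 + 405*t - 243)

E[X^4] = M′′′′(0) = 8/27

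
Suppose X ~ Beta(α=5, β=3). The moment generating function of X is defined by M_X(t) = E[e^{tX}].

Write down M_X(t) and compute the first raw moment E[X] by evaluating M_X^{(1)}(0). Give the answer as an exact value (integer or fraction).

E[X] = M′(0) = 5/8

M_X(t) = ₁F₁(5; 8; t)
M′(t) = 5*₁F₁(6; 9; t)/8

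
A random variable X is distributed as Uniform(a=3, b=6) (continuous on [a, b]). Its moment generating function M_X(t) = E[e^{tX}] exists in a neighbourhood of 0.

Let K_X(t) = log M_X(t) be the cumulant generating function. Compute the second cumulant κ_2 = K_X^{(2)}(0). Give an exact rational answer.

M_X(t) = (e^(6*t) - e^(3*t))/(3*t)
K_X(t) = log M_X(t) = -log(t) + log(e^(6*t) - e^(3*t)) - log(3)
K^(2)(t) = (-9*t^2*e^(3*t) + e^(6*t) - 2*e^(3*t) + 1)/(t^2*e^(6*t) - 2*t^2*e^(3*t) + t^2)

κ_2 = K^(2)(0) = 3/4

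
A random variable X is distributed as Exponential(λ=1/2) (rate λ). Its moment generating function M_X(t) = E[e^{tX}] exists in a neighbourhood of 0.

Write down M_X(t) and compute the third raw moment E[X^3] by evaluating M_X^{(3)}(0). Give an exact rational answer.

M_X(t) = 1/(2*(1/2 - t))
M^(3)(t) = 48/(16*t^4 - 32*t^3 + 24*t^2 - 8*t + 1)

E[X^3] = M^(3)(0) = 48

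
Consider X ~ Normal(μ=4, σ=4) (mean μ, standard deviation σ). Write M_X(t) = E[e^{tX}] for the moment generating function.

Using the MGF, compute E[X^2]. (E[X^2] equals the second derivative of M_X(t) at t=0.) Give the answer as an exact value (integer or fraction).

E[X^2] = M^(2)(0) = 32

M_X(t) = e^(8*t^2 + 4*t)
M^(2)(t) = 256*t^2*e^(4*t)*e^(8*t^2) + 128*t*e^(4*t)*e^(8*t^2) + 32*e^(4*t)*e^(8*t^2)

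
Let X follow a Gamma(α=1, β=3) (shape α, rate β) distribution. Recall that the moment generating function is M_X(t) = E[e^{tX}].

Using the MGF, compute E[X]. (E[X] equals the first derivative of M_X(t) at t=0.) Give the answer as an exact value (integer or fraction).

E[X] = M′(0) = 1/3

M_X(t) = 3/(3 - t)
M′(t) = 3/(t^2 - 6*t + 9)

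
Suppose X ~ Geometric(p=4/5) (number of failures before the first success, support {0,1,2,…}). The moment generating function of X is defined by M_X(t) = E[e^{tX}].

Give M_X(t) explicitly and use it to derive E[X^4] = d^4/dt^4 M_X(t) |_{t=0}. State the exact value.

M_X(t) = 4/(5*(1 - e^(t)/5))
M′(t) = 4*e^(t)/(e^(2*t) - 10*e^(t) + 25)
M′′(t) = (-4*e^(2*t) - 20*e^(t))/(e^(3*t) - 15*e^(2*t) + 75*e^(t) - 125)
M′′′(t) = (4*e^(3*t) + 80*e^(2*t) + 100*e^(t))/(e^(4*t) - 20*e^(3*t) + 150*e^(2*t) - 500*e^(t) + 625)
M′′′′(t) = (-4*e^(4*t) - 220*e^(3*t) - 1100*e^(2*t) - 500*e^(t))/(e^(5*t) - 25*e^(4*t) + 250*e^(3*t) - 1250*e^(2*t) + 3125*e^(t) - 3125)

E[X^4] = M′′′′(0) = 57/32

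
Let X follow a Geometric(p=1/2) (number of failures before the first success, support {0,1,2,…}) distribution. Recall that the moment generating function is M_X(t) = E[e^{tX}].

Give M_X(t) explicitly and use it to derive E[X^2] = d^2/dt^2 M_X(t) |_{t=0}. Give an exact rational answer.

E[X^2] = d^2M/dt^2 |_{t=0} = 3

M_X(t) = 1/(2*(1 - e^(t)/2))
dM/dt = e^(t)/(e^(2*t) - 4*e^(t) + 4)
d^2M/dt^2 = (-e^(2*t) - 2*e^(t))/(e^(3*t) - 6*e^(2*t) + 12*e^(t) - 8)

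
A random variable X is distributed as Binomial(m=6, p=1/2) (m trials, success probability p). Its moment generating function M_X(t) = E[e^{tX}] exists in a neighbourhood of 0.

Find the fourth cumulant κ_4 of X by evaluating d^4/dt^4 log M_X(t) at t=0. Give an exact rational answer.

κ_4 = d^4K/dt^4 |_{t=0} = -3/4

M_X(t) = (e^(t)/2 + 1/2)^6
K_X(t) = log M_X(t) = 6*log(e^(t)/2 + 1/2)
dK/dt = 6*e^(t)/(e^(t) + 1)
d^2K/dt^2 = 6*e^(t)/(e^(2*t) + 2*e^(t) + 1)
d^3K/dt^3 = (-6*e^(2*t) + 6*e^(t))/(e^(3*t) + 3*e^(2*t) + 3*e^(t) + 1)
d^4K/dt^4 = (6*e^(3*t) - 24*e^(2*t) + 6*e^(t))/(e^(4*t) + 4*e^(3*t) + 6*e^(2*t) + 4*e^(t) + 1)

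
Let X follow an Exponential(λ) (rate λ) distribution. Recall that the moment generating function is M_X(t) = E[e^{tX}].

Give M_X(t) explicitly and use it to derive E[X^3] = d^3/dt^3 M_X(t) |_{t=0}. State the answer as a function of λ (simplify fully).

M_X(t) = λ/(λ - t)
M′(t) = λ/(λ^2 - 2*λ*t + t^2)
M′′(t) = -2*λ/(-λ^3 + 3*λ^2*t - 3*λ*t^2 + t^3)
M′′′(t) = 6*λ/(λ^4 - 4*λ^3*t + 6*λ^2*t^2 - 4*λ*t^3 + t^4)

E[X^3] = M′′′(0) = 6/λ^3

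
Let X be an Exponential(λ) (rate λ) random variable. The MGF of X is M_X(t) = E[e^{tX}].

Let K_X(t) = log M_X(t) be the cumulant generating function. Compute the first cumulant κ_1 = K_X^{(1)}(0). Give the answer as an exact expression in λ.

κ_1 = K′(0) = 1/λ

M_X(t) = λ/(λ - t)
K_X(t) = log M_X(t) = log(λ) - log(λ - t)
K′(t) = -1/(-λ + t)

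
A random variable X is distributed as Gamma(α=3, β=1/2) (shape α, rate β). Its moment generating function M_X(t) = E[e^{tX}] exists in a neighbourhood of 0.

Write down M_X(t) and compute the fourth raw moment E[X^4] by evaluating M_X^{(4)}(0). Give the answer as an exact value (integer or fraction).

M_X(t) = 1/(8*(1/2 - t)^3)
dM/dt = 6/(16*t^4 - 32*t^3 + 24*t^2 - 8*t + 1)
d^2M/dt^2 = -48/(32*t^5 - 80*t^4 + 80*t^3 - 40*t^2 + 10*t - 1)
d^3M/dt^3 = 480/(64*t^6 - 192*t^5 + 240*t^4 - 160*t^3 + 60*t^2 - 12*t + 1)
d^4M/dt^4 = -5760/(128*t^7 - 448*t^6 + 672*t^5 - 560*t^4 + 280*t^3 - 84*t^2 + 14*t - 1)

E[X^4] = d^4M/dt^4 |_{t=0} = 5760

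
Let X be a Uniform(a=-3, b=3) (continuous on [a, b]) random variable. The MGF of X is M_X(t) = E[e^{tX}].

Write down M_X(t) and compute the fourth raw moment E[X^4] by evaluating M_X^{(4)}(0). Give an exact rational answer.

E[X^4] = d^4M/dt^4 |_{t=0} = 81/5

M_X(t) = (e^(3*t) - e^(-3*t))/(6*t)
dM/dt = (3*t*e^(6*t) + 3*t - e^(6*t) + 1)*e^(-3*t)/(6*t^2)
d^2M/dt^2 = (9*t^2*e^(6*t) - 9*t^2 - 6*t*e^(6*t) - 6*t + 2*e^(6*t) - 2)*e^(-3*t)/(6*t^3)
d^3M/dt^3 = (9*t^3*e^(6*t) + 9*t^3 - 9*t^2*e^(6*t) + 9*t^2 + 6*t*e^(6*t) + 6*t - 2*e^(6*t) + 2)*e^(-3*t)/(2*t^4)
d^4M/dt^4 = (27*t^4*e^(6*t) - 27*t^4 - 36*t^3*e^(6*t) - 36*t^3 + 36*t^2*e^(6*t) - 36*t^2 - 24*t*e^(6*t) - 24*t + 8*e^(6*t) - 8)*e^(-3*t)/(2*t^5)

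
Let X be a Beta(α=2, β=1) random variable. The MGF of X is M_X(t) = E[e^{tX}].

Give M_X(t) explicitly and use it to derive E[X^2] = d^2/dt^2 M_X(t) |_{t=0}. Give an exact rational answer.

M_X(t) = ₁F₁(2; 3; t)
dM/dt = 2*₁F₁(3; 4; t)/3
d^2M/dt^2 = ₁F₁(4; 5; t)/2

E[X^2] = d^2M/dt^2 |_{t=0} = 1/2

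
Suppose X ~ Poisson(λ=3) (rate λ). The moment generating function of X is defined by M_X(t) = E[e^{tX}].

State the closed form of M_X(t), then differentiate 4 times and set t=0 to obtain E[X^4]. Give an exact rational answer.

M_X(t) = e^(3*e^(t) - 3)
M′(t) = 3*e^(-3)*e^(t)*e^(3*e^(t))
M′′(t) = (9*e^(2*t)*e^(3*e^(t)) + 3*e^(t)*e^(3*e^(t)))*e^(-3)
M′′′(t) = (27*e^(3*t)*e^(3*e^(t)) + 27*e^(2*t)*e^(3*e^(t)) + 3*e^(t)*e^(3*e^(t)))*e^(-3)
M′′′′(t) = (81*e^(4*t)*e^(3*e^(t)) + 162*e^(3*t)*e^(3*e^(t)) + 63*e^(2*t)*e^(3*e^(t)) + 3*e^(t)*e^(3*e^(t)))*e^(-3)

E[X^4] = M′′′′(0) = 309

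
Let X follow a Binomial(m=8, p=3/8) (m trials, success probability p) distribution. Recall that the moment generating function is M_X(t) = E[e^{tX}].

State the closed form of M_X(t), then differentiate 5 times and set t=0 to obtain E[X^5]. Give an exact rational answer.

M_X(t) = (3*e^(t)/8 + 5/8)^8

E[X^5] = d^5M/dt^5 |_{t=0} = 484431/512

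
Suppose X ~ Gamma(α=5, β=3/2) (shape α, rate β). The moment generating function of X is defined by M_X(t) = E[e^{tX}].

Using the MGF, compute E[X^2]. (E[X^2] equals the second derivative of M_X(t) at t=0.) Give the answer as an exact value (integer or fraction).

M_X(t) = 243/(32*(3/2 - t)^5)
dM/dt = 2430/(64*t^6 - 576*t^5 + 2160*t^4 - 4320*t^3 + 4860*t^2 - 2916*t + 729)
d^2M/dt^2 = -29160/(128*t^7 - 1344*t^6 + 6048*t^5 - 15120*t^4 + 22680*t^3 - 20412*t^2 + 10206*t - 2187)

E[X^2] = d^2M/dt^2 |_{t=0} = 40/3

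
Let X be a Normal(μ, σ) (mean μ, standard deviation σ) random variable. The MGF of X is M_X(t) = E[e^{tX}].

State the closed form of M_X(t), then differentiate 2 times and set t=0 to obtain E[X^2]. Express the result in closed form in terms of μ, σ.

E[X^2] = d^2M/dt^2 |_{t=0} = μ^2 + σ^2

M_X(t) = e^(μ*t + σ^2*t^2/2)
dM/dt = μ*e^(μ*t)*e^(σ^2*t^2/2) + σ^2*t*e^(μ*t)*e^(σ^2*t^2/2)
d^2M/dt^2 = μ^2*e^(μ*t)*e^(σ^2*t^2/2) + 2*μ*σ^2*t*e^(μ*t)*e^(σ^2*t^2/2) + σ^4*t^2*e^(μ*t)*e^(σ^2*t^2/2) + σ^2*e^(μ*t)*e^(σ^2*t^2/2)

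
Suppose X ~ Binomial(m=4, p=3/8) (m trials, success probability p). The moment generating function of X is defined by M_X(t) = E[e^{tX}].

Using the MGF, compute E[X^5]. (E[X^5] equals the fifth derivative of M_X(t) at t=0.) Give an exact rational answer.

E[X^5] = M^(5)(0) = 16179/256

M_X(t) = (3*e^(t)/8 + 5/8)^4
M^(5)(t) = 81*e^(4*t)/4 + 32805*e^(3*t)/1024 + 675*e^(2*t)/64 + 375*e^(t)/1024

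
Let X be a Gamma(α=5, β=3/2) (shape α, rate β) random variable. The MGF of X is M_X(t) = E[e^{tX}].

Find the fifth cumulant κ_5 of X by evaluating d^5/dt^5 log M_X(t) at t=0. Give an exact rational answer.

κ_5 = K^(5)(0) = 1280/81

M_X(t) = 243/(32*(3/2 - t)^5)
K_X(t) = log M_X(t) = -5*log(3/2 - t) - 5*log(2) + 5*log(3)
K^(5)(t) = -3840/(32*t^5 - 240*t^4 + 720*t^3 - 1080*t^2 + 810*t - 243)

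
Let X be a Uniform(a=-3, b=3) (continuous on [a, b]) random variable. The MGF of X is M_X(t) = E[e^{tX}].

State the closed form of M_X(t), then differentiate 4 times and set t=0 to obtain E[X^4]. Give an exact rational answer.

M_X(t) = (e^(3*t) - e^(-3*t))/(6*t)
M′(t) = (3*t*e^(6*t) + 3*t - e^(6*t) + 1)*e^(-3*t)/(6*t^2)
M′′(t) = (9*t^2*e^(6*t) - 9*t^2 - 6*t*e^(6*t) - 6*t + 2*e^(6*t) - 2)*e^(-3*t)/(6*t^3)
M′′′(t) = (9*t^3*e^(6*t) + 9*t^3 - 9*t^2*e^(6*t) + 9*t^2 + 6*t*e^(6*t) + 6*t - 2*e^(6*t) + 2)*e^(-3*t)/(2*t^4)
M′′′′(t) = (27*t^4*e^(6*t) - 27*t^4 - 36*t^3*e^(6*t) - 36*t^3 + 36*t^2*e^(6*t) - 36*t^2 - 24*t*e^(6*t) - 24*t + 8*e^(6*t) - 8)*e^(-3*t)/(2*t^5)

E[X^4] = M′′′′(0) = 81/5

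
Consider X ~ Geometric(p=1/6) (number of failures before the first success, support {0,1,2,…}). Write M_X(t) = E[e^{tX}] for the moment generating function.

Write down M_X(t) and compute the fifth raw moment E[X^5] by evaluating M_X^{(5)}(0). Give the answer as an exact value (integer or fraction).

M_X(t) = 1/(6*(1 - 5*e^(t)/6))

E[X^5] = D^5[M](0) = 544505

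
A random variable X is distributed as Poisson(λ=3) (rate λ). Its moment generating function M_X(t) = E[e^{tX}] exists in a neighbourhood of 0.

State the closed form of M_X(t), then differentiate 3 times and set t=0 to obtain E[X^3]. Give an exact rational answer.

E[X^3] = d^3M/dt^3 |_{t=0} = 57

M_X(t) = e^(3*e^(t) - 3)
dM/dt = 3*e^(-3)*e^(t)*e^(3*e^(t))
d^2M/dt^2 = (9*e^(2*t)*e^(3*e^(t)) + 3*e^(t)*e^(3*e^(t)))*e^(-3)
d^3M/dt^3 = (27*e^(3*t)*e^(3*e^(t)) + 27*e^(2*t)*e^(3*e^(t)) + 3*e^(t)*e^(3*e^(t)))*e^(-3)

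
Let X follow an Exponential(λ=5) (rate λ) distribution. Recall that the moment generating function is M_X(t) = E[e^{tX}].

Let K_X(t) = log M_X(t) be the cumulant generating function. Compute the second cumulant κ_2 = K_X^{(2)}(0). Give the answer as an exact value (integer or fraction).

M_X(t) = 5/(5 - t)
K_X(t) = log M_X(t) = -log(5 - t) + log(5)
K^(2)(t) = 1/(t^2 - 10*t + 25)

κ_2 = K^(2)(0) = 1/25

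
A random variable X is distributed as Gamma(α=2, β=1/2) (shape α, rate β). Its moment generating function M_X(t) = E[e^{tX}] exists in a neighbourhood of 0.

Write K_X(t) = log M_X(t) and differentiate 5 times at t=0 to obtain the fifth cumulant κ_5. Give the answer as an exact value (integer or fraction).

κ_5 = K′′′′′(0) = 1536

M_X(t) = 1/(4*(1/2 - t)^2)
K_X(t) = log M_X(t) = -2*log(1/2 - t) - 2*log(2)
K′(t) = -4/(2*t - 1)
K′′(t) = 8/(4*t^2 - 4*t + 1)
K′′′(t) = -32/(8*t^3 - 12*t^2 + 6*t - 1)
K′′′′(t) = 192/(16*t^4 - 32*t^3 + 24*t^2 - 8*t + 1)
K′′′′′(t) = -1536/(32*t^5 - 80*t^4 + 80*t^3 - 40*t^2 + 10*t - 1)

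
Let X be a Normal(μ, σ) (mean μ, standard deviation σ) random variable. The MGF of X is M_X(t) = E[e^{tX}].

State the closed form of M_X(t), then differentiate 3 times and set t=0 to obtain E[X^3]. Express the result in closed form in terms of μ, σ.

M_X(t) = e^(μ*t + σ^2*t^2/2)
dM/dt = μ*e^(μ*t)*e^(σ^2*t^2/2) + σ^2*t*e^(μ*t)*e^(σ^2*t^2/2)
d^2M/dt^2 = μ^2*e^(μ*t)*e^(σ^2*t^2/2) + 2*μ*σ^2*t*e^(μ*t)*e^(σ^2*t^2/2) + σ^4*t^2*e^(μ*t)*e^(σ^2*t^2/2) + σ^2*e^(μ*t)*e^(σ^2*t^2/2)

E[X^3] = d^3M/dt^3 |_{t=0} = μ*(μ^2 + 3*σ^2)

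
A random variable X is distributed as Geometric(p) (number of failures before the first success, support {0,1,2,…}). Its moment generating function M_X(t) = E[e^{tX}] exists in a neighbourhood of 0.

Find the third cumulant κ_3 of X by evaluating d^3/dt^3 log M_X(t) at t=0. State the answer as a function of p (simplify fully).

κ_3 = D^3[K](0) = (p^2 - 3*p + 2)/p^3

M_X(t) = p/(-(1 - p)*e^(t) + 1)
K_X(t) = log M_X(t) = log(p) - log(-(1 - p)*e^(t) + 1)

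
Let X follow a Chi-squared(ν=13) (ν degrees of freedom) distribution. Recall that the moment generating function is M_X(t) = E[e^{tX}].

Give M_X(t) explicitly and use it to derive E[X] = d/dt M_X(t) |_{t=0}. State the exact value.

E[X] = D[M](0) = 13

M_X(t) = (1 - 2*t)^(-13/2)
D[M](t) = -13/(128*t^7*√(1 - 2*t) - 448*t^6*√(1 - 2*t) + 672*t^5*√(1 - 2*t) - 560*t^4*√(1 - 2*t) + 280*t^3*√(1 - 2*t) - 84*t^2*√(1 - 2*t) + 14*t*√(1 - 2*t) - √(1 - 2*t))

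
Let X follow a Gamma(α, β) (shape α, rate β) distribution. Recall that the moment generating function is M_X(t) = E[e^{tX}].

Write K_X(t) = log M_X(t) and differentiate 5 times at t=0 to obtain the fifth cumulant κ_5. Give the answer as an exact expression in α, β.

κ_5 = K′′′′′(0) = 24*α/β^5

M_X(t) = (β/(β - t))^α
K_X(t) = log M_X(t) = α*(log(β) - log(β - t))
K′(t) = -α/(-β + t)
K′′(t) = α/(β^2 - 2*β*t + t^2)
K′′′(t) = -2*α/(-β^3 + 3*β^2*t - 3*β*t^2 + t^3)
K′′′′(t) = 6*α/(β^4 - 4*β^3*t + 6*β^2*t^2 - 4*β*t^3 + t^4)
K′′′′′(t) = -24*α/(-β^5 + 5*β^4*t - 10*β^3*t^2 + 10*β^2*t^3 - 5*β*t^4 + t^5)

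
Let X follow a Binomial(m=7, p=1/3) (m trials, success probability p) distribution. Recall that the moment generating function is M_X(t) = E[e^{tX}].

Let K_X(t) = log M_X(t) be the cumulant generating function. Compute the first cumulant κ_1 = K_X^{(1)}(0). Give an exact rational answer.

κ_1 = K^(1)(0) = 7/3

M_X(t) = (e^(t)/3 + 2/3)^7
K_X(t) = log M_X(t) = 7*log(e^(t)/3 + 2/3)
K^(1)(t) = 7*e^(t)/(e^(t) + 2)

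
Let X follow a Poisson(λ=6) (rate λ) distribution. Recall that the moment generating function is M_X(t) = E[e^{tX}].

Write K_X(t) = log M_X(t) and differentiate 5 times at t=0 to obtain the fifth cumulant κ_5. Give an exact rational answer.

κ_5 = K^(5)(0) = 6

M_X(t) = e^(6*e^(t) - 6)
K_X(t) = log M_X(t) = 6*e^(t) - 6
K^(5)(t) = 6*e^(t)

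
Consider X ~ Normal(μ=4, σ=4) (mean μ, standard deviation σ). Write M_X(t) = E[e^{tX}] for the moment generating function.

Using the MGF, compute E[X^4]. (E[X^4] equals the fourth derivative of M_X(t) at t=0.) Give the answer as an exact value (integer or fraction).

M_X(t) = e^(8*t^2 + 4*t)
dM/dt = 16*t*e^(4*t)*e^(8*t^2) + 4*e^(4*t)*e^(8*t^2)
d^2M/dt^2 = 256*t^2*e^(4*t)*e^(8*t^2) + 128*t*e^(4*t)*e^(8*t^2) + 32*e^(4*t)*e^(8*t^2)
d^3M/dt^3 = 4096*t^3*e^(4*t)*e^(8*t^2) + 3072*t^2*e^(4*t)*e^(8*t^2) + 1536*t*e^(4*t)*e^(8*t^2) + 256*e^(4*t)*e^(8*t^2)
d^4M/dt^4 = 65536*t^4*e^(4*t)*e^(8*t^2) + 65536*t^3*e^(4*t)*e^(8*t^2) + 49152*t^2*e^(4*t)*e^(8*t^2) + 16384*t*e^(4*t)*e^(8*t^2) + 2560*e^(4*t)*e^(8*t^2)

E[X^4] = d^4M/dt^4 |_{t=0} = 2560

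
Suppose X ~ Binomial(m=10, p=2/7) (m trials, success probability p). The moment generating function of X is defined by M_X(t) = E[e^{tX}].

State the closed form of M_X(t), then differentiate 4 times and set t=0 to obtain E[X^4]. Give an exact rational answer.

M_X(t) = (2*e^(t)/7 + 5/7)^10

E[X^4] = d^4M/dt^4 |_{t=0} = 64700/343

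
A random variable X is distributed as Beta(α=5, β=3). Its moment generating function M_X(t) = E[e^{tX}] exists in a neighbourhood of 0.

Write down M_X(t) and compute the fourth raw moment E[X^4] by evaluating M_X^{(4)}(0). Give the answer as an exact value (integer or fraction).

E[X^4] = M^(4)(0) = 7/33

M_X(t) = ₁F₁(5; 8; t)
M^(4)(t) = 7*₁F₁(9; 12; t)/33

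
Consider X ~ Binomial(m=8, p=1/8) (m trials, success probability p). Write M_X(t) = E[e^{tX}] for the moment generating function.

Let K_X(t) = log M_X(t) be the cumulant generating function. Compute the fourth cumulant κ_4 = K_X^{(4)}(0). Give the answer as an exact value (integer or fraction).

κ_4 = D^4[K](0) = 77/256

M_X(t) = (e^(t)/8 + 7/8)^8
K_X(t) = log M_X(t) = 8*log(e^(t)/8 + 7/8)
D^4[K](t) = (56*e^(3*t) - 1568*e^(2*t) + 2744*e^(t))/(e^(4*t) + 28*e^(3*t) + 294*e^(2*t) + 1372*e^(t) + 2401)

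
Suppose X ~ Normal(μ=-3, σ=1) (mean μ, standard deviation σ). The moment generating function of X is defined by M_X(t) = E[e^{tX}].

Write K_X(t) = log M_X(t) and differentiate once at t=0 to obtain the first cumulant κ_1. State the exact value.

M_X(t) = e^(t^2/2 - 3*t)
K_X(t) = log M_X(t) = t^2/2 - 3*t
K′(t) = t - 3

κ_1 = K′(0) = -3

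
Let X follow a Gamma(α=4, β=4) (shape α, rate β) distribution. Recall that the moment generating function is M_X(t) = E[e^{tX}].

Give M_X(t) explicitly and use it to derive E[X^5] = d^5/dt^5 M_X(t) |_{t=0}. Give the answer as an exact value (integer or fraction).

E[X^5] = M′′′′′(0) = 105/16

M_X(t) = 256/(4 - t)^4
M′(t) = -1024/(t^5 - 20*t^4 + 160*t^3 - 640*t^2 + 1280*t - 1024)
M′′(t) = 5120/(t^6 - 24*t^5 + 240*t^4 - 1280*t^3 + 3840*t^2 - 6144*t + 4096)
M′′′(t) = -30720/(t^7 - 28*t^6 + 336*t^5 - 2240*t^4 + 8960*t^3 - 21504*t^2 + 28672*t - 16384)
M′′′′(t) = 215040/(t^8 - 32*t^7 + 448*t^6 - 3584*t^5 + 17920*t^4 - 57344*t^3 + 114688*t^2 - 131072*t + 65536)
M′′′′′(t) = -1720320/(t^9 - 36*t^8 + 576*t^7 - 5376*t^6 + 32256*t^5 - 129024*t^4 + 344064*t^3 - 589824*t^2 + 589824*t - 262144)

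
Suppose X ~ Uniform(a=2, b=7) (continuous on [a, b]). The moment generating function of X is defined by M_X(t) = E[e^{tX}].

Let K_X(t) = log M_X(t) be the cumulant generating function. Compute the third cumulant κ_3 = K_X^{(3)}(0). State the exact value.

M_X(t) = (e^(7*t) - e^(2*t))/(5*t)
K_X(t) = log M_X(t) = -log(t) + log(e^(7*t) - e^(2*t)) - log(5)
D^3[K](t) = (125*t^3*e^(10*t) + 125*t^3*e^(5*t) - 2*e^(15*t) + 6*e^(10*t) - 6*e^(5*t) + 2)/(t^3*e^(15*t) - 3*t^3*e^(10*t) + 3*t^3*e^(5*t) - t^3)

κ_3 = D^3[K](0) = 0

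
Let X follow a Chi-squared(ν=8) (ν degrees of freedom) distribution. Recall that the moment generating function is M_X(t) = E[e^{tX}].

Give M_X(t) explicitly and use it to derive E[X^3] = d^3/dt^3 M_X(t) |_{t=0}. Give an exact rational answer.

M_X(t) = (1 - 2*t)^(-4)
dM/dt = -8/(32*t^5 - 80*t^4 + 80*t^3 - 40*t^2 + 10*t - 1)
d^2M/dt^2 = 80/(64*t^6 - 192*t^5 + 240*t^4 - 160*t^3 + 60*t^2 - 12*t + 1)
d^3M/dt^3 = -960/(128*t^7 - 448*t^6 + 672*t^5 - 560*t^4 + 280*t^3 - 84*t^2 + 14*t - 1)

E[X^3] = d^3M/dt^3 |_{t=0} = 960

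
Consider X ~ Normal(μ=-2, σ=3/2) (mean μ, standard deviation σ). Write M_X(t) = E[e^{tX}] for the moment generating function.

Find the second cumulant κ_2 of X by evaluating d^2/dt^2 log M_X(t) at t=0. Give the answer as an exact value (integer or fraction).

κ_2 = D^2[K](0) = 9/4

M_X(t) = e^(9*t^2/8 - 2*t)
K_X(t) = log M_X(t) = 9*t^2/8 - 2*t
D^2[K](t) = 9/4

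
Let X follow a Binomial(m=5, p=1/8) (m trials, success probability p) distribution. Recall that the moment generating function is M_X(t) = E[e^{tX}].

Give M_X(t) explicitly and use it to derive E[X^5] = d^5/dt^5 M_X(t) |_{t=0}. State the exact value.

M_X(t) = (e^(t)/8 + 7/8)^5
M^(5)(t) = 3125*e^(5*t)/32768 + 35*e^(4*t)/32 + 59535*e^(3*t)/16384 + 1715*e^(2*t)/512 + 12005*e^(t)/32768

E[X^5] = M^(5)(0) = 34975/4096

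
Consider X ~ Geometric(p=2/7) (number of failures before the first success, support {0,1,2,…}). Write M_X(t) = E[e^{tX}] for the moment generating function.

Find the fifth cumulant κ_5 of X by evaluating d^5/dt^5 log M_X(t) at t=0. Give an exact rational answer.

κ_5 = D^5[K](0) = 5565

M_X(t) = 2/(7*(1 - 5*e^(t)/7))
K_X(t) = log M_X(t) = -log(1 - 5*e^(t)/7) - log(7) + log(2)
D^5[K](t) = (-4375*e^(4*t) - 67375*e^(3*t) - 94325*e^(2*t) - 12005*e^(t))/(3125*e^(5*t) - 21875*e^(4*t) + 61250*e^(3*t) - 85750*e^(2*t) + 60025*e^(t) - 16807)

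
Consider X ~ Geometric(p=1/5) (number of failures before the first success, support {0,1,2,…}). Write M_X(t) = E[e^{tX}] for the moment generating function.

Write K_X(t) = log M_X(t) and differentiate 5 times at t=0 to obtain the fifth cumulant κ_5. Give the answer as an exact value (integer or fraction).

M_X(t) = 1/(5*(1 - 4*e^(t)/5))
K_X(t) = log M_X(t) = -log(1 - 4*e^(t)/5) - log(5)
D^5[K](t) = (-1280*e^(4*t) - 17600*e^(3*t) - 22000*e^(2*t) - 2500*e^(t))/(1024*e^(5*t) - 6400*e^(4*t) + 16000*e^(3*t) - 20000*e^(2*t) + 12500*e^(t) - 3125)

κ_5 = D^5[K](0) = 43380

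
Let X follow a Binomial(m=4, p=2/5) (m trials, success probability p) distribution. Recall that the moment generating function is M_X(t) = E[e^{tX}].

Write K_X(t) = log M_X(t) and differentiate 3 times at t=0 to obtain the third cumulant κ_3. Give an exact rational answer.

κ_3 = K′′′(0) = 24/125

M_X(t) = (2*e^(t)/5 + 3/5)^4
K_X(t) = log M_X(t) = 4*log(2*e^(t)/5 + 3/5)
K′(t) = 8*e^(t)/(2*e^(t) + 3)
K′′(t) = 24*e^(t)/(4*e^(2*t) + 12*e^(t) + 9)
K′′′(t) = (-48*e^(2*t) + 72*e^(t))/(8*e^(3*t) + 36*e^(2*t) + 54*e^(t) + 27)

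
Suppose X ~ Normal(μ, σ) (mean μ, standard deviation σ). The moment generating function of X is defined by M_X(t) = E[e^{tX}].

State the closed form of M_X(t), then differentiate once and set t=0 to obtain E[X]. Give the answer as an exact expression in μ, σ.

E[X] = M^(1)(0) = μ

M_X(t) = e^(μ*t + σ^2*t^2/2)
M^(1)(t) = μ*e^(μ*t)*e^(σ^2*t^2/2) + σ^2*t*e^(μ*t)*e^(σ^2*t^2/2)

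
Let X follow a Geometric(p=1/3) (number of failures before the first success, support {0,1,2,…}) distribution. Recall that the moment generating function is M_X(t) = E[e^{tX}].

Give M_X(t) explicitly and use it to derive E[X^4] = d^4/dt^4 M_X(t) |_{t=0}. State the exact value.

E[X^4] = d^4M/dt^4 |_{t=0} = 730

M_X(t) = 1/(3*(1 - 2*e^(t)/3))
dM/dt = 2*e^(t)/(4*e^(2*t) - 12*e^(t) + 9)
d^2M/dt^2 = (-4*e^(2*t) - 6*e^(t))/(8*e^(3*t) - 36*e^(2*t) + 54*e^(t) - 27)
d^3M/dt^3 = (8*e^(3*t) + 48*e^(2*t) + 18*e^(t))/(16*e^(4*t) - 96*e^(3*t) + 216*e^(2*t) - 216*e^(t) + 81)
d^4M/dt^4 = (-16*e^(4*t) - 264*e^(3*t) - 396*e^(2*t) - 54*e^(t))/(32*e^(5*t) - 240*e^(4*t) + 720*e^(3*t) - 1080*e^(2*t) + 810*e^(t) - 243)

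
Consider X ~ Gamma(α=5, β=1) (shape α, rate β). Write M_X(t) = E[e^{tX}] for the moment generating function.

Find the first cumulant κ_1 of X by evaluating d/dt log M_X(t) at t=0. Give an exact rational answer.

M_X(t) = (1 - t)^(-5)
K_X(t) = log M_X(t) = -5*log(1 - t)
K′(t) = -5/(t - 1)

κ_1 = K′(0) = 5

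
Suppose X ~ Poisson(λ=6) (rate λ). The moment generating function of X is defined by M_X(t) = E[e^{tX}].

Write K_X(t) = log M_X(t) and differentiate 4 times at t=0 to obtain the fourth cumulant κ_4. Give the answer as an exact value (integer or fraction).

M_X(t) = e^(6*e^(t) - 6)
K_X(t) = log M_X(t) = 6*e^(t) - 6
D^4[K](t) = 6*e^(t)

κ_4 = D^4[K](0) = 6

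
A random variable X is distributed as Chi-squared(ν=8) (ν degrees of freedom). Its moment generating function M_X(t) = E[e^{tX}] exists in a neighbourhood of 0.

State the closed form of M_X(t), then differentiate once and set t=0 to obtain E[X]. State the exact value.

M_X(t) = (1 - 2*t)^(-4)
D[M](t) = -8/(32*t^5 - 80*t^4 + 80*t^3 - 40*t^2 + 10*t - 1)

E[X] = D[M](0) = 8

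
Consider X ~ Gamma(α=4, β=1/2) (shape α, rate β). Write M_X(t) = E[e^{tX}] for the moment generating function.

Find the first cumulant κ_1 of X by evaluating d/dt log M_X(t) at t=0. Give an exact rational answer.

M_X(t) = 1/(16*(1/2 - t)^4)
K_X(t) = log M_X(t) = -4*log(1/2 - t) - 4*log(2)
K′(t) = -8/(2*t - 1)

κ_1 = K′(0) = 8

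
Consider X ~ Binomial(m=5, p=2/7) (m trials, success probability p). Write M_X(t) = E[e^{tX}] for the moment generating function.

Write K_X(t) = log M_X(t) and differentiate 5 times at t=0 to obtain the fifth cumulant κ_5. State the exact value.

κ_5 = K′′′′′(0) = -10650/16807

M_X(t) = (2*e^(t)/7 + 5/7)^5
K_X(t) = log M_X(t) = 5*log(2*e^(t)/7 + 5/7)
K′(t) = 10*e^(t)/(2*e^(t) + 5)
K′′(t) = 50*e^(t)/(4*e^(2*t) + 20*e^(t) + 25)
K′′′(t) = (-100*e^(2*t) + 250*e^(t))/(8*e^(3*t) + 60*e^(2*t) + 150*e^(t) + 125)
K′′′′(t) = (200*e^(3*t) - 2000*e^(2*t) + 1250*e^(t))/(16*e^(4*t) + 160*e^(3*t) + 600*e^(2*t) + 1000*e^(t) + 625)
K′′′′′(t) = (-400*e^(4*t) + 11000*e^(3*t) - 27500*e^(2*t) + 6250*e^(t))/(32*e^(5*t) + 400*e^(4*t) + 2000*e^(3*t) + 5000*e^(2*t) + 6250*e^(t) + 3125)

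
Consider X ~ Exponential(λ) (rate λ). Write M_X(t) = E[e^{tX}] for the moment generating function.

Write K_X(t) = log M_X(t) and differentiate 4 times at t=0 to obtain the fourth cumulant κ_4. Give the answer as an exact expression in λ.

M_X(t) = λ/(λ - t)
K_X(t) = log M_X(t) = log(λ) - log(λ - t)
D^4[K](t) = 6/(λ^4 - 4*λ^3*t + 6*λ^2*t^2 - 4*λ*t^3 + t^4)

κ_4 = D^4[K](0) = 6/λ^4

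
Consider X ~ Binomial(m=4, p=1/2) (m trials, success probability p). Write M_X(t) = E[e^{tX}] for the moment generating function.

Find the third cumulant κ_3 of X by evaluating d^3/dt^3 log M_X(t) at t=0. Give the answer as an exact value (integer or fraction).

κ_3 = K′′′(0) = 0

M_X(t) = (e^(t)/2 + 1/2)^4
K_X(t) = log M_X(t) = 4*log(e^(t)/2 + 1/2)
K′(t) = 4*e^(t)/(e^(t) + 1)
K′′(t) = 4*e^(t)/(e^(2*t) + 2*e^(t) + 1)
K′′′(t) = (-4*e^(2*t) + 4*e^(t))/(e^(3*t) + 3*e^(2*t) + 3*e^(t) + 1)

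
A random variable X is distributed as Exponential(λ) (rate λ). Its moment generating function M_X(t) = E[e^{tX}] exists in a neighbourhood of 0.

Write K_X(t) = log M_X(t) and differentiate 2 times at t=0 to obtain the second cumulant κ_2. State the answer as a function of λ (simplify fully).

κ_2 = K^(2)(0) = λ^(-2)

M_X(t) = λ/(λ - t)
K_X(t) = log M_X(t) = log(λ) - log(λ - t)
K^(2)(t) = 1/(λ^2 - 2*λ*t + t^2)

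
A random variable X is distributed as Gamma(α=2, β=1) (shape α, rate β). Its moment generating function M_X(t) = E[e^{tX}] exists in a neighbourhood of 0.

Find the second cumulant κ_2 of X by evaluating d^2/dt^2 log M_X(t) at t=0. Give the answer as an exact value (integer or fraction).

κ_2 = d^2K/dt^2 |_{t=0} = 2

M_X(t) = (1 - t)^(-2)
K_X(t) = log M_X(t) = -2*log(1 - t)
dK/dt = -2/(t - 1)
d^2K/dt^2 = 2/(t^2 - 2*t + 1)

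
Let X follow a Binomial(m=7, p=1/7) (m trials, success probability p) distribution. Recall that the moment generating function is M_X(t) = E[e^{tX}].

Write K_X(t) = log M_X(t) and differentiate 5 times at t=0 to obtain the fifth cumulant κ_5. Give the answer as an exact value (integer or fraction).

M_X(t) = (e^(t)/7 + 6/7)^7
K_X(t) = log M_X(t) = 7*log(e^(t)/7 + 6/7)
dK/dt = 7*e^(t)/(e^(t) + 6)
d^2K/dt^2 = 42*e^(t)/(e^(2*t) + 12*e^(t) + 36)
d^3K/dt^3 = (-42*e^(2*t) + 252*e^(t))/(e^(3*t) + 18*e^(2*t) + 108*e^(t) + 216)
d^4K/dt^4 = (42*e^(3*t) - 1008*e^(2*t) + 1512*e^(t))/(e^(4*t) + 24*e^(3*t) + 216*e^(2*t) + 864*e^(t) + 1296)
d^5K/dt^5 = (-42*e^(4*t) + 2772*e^(3*t) - 16632*e^(2*t) + 9072*e^(t))/(e^(5*t) + 30*e^(4*t) + 360*e^(3*t) + 2160*e^(2*t) + 6480*e^(t) + 7776)

κ_5 = d^5K/dt^5 |_{t=0} = -690/2401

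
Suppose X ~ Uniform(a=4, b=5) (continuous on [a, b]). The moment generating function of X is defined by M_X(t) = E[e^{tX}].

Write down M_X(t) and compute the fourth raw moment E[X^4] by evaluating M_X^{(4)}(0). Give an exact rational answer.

E[X^4] = M′′′′(0) = 2101/5

M_X(t) = (e^(5*t) - e^(4*t))/t
M′(t) = (5*t*e^(5*t) - 4*t*e^(4*t) - e^(5*t) + e^(4*t))/t^2
M′′(t) = (25*t^2*e^(5*t) - 16*t^2*e^(4*t) - 10*t*e^(5*t) + 8*t*e^(4*t) + 2*e^(5*t) - 2*e^(4*t))/t^3
M′′′(t) = (125*t^3*e^(5*t) - 64*t^3*e^(4*t) - 75*t^2*e^(5*t) + 48*t^2*e^(4*t) + 30*t*e^(5*t) - 24*t*e^(4*t) - 6*e^(5*t) + 6*e^(4*t))/t^4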